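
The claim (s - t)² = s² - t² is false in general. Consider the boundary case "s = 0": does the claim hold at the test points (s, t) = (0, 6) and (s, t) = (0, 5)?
No, fails at both test points

At (0, 6): LHS = 36 ≠ RHS = -36
At (0, 5): LHS = 25 ≠ RHS = -25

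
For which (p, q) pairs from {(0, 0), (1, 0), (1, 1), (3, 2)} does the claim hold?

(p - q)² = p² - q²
Testing each pair:
(0, 0): LHS = 0, RHS = 0 → holds
(1, 0): LHS = 1, RHS = 1 → holds
(1, 1): LHS = 0, RHS = 0 → holds
(3, 2): LHS = 1, RHS = 5 → fails

3 of 4 pairs satisfy the claim.

Answer: (0, 0), (1, 0), (1, 1)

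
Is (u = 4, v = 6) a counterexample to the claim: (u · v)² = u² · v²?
No

Substituting u = 4, v = 6:
LHS = (4 · 6)² = 576
RHS = 4² · 6² = 576

The sides agree, so this pair does not disprove the claim.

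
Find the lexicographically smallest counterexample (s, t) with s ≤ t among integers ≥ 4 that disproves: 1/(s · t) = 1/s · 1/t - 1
Substituting (4, 4) into the claim:
LHS = 1/(4 · 4) = 1/16
RHS = 1/4 · 1/4 - 1 = -15/16

Since LHS ≠ RHS, this pair disproves the claim, and no lexicographically smaller pair (s ≤ t, integers ≥ 4) does.

For instance (10, 10) is also a counterexample (LHS = 1/100, RHS = -99/100), but it's lexicographically larger.

Answer: (s, t) = (4, 4)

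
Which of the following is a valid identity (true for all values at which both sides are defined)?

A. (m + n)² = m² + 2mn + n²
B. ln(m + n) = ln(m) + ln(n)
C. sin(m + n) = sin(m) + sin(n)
A: holds — e.g. at (3, 4), both sides equal 49.
B: fails at (2, 4) — LHS = ln(6) ≈ 1.792, RHS = ln(2) + ln(4) ≈ 2.079.
C: fails at (1, 4) — LHS = sin(5) ≈ -0.9589, RHS = sin(4) + sin(1) ≈ 0.08467.

Answer: A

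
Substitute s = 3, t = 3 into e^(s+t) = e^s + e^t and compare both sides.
LHS = e^(3+3) = e^6 ≈ 403.4
RHS = e^3 + e^3 = 2·e^3 ≈ 40.17

LHS ≠ RHS (they differ by about 363.3), so the equation does not hold here.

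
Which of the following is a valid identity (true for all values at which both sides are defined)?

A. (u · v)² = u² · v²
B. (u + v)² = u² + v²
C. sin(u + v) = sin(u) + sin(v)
A

A: holds — e.g. at (1, 1), both sides equal 1.
B: fails at (3, 7) — LHS = 100, RHS = 58.
C: fails at (1, 4) — LHS = sin(5) ≈ -0.9589, RHS = sin(4) + sin(1) ≈ 0.08467.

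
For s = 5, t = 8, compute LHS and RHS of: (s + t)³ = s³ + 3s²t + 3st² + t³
LHS = (5 + 8)³ = 2197
RHS = 5³ + 3·5²·8 + 3·5·8² + 8³ = 2197

LHS = RHS: the two sides agree.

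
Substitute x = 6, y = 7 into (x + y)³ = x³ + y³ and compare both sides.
LHS = (6 + 7)³ = 2197
RHS = 6³ + 7³ = 559

LHS ≠ RHS, so the equation does not hold here.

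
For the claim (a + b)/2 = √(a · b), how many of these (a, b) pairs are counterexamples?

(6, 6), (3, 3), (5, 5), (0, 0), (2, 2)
Testing each pair:
(6, 6): LHS = 6, RHS = 6 → satisfies claim
(3, 3): LHS = 3, RHS = 3 → satisfies claim
(5, 5): LHS = 5, RHS = 5 → satisfies claim
(0, 0): LHS = 0, RHS = 0 → satisfies claim
(2, 2): LHS = 2, RHS = 2 → satisfies claim

That makes 0 counterexamples.

Answer: 0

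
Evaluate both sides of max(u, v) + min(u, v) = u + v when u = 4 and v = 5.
LHS = max(4, 5) + min(4, 5) = 9
RHS = 4 + 5 = 9

LHS = RHS: the two sides agree.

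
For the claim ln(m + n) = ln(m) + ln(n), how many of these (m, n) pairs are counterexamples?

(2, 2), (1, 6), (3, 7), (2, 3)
3

Testing each pair:
(2, 2): LHS = ln(4) ≈ 1.386, RHS = 2·ln(2) ≈ 1.386 → satisfies claim
(1, 6): LHS = ln(7) ≈ 1.946, RHS = ln(6) ≈ 1.792 → counterexample
(3, 7): LHS = ln(10) ≈ 2.303, RHS = ln(3) + ln(7) ≈ 3.045 → counterexample
(2, 3): LHS = ln(5) ≈ 1.609, RHS = ln(2) + ln(3) ≈ 1.792 → counterexample

That makes 3 counterexamples.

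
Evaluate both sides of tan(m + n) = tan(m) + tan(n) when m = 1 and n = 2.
LHS = tan(1 + 2) = tan(3) ≈ -0.1425
RHS = tan(1) + tan(2) ≈ -0.6276

LHS ≠ RHS (they differ by about 0.4851), so the equation does not hold here.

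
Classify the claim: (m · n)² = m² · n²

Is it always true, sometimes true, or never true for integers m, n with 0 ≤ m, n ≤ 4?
Always true

The identity holds for every pair in the range. For instance at (m, n) = (2, 1): both sides equal 4.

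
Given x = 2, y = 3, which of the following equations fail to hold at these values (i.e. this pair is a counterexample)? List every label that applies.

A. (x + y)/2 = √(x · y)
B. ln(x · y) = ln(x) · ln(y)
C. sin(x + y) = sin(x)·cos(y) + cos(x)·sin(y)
Evaluating each claim at the given values:
A. LHS = 5/2, RHS = √(6) ≈ 2.449 → fails here (LHS ≠ RHS)
B. LHS = ln(6) ≈ 1.792, RHS = ln(2)·ln(3) ≈ 0.7615 → fails here (LHS ≠ RHS)
C. LHS = sin(5) ≈ -0.9589, RHS = sin(2)·cos(3) + sin(3)·cos(2) ≈ -0.9589 → holds here (LHS = RHS)

Answer: A, B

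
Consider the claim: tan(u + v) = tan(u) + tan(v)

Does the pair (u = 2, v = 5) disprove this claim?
Substituting u = 2, v = 5:
LHS = tan(2 + 5) = tan(7) ≈ 0.8714
RHS = tan(2) + tan(5) ≈ -5.566

Since LHS ≠ RHS, this pair disproves the claim.

Answer: Yes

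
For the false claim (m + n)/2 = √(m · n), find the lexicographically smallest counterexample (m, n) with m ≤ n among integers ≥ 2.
Substituting (2, 3) into the claim:
LHS = (2 + 3)/2 = 5/2
RHS = √(2 · 3) = √(6) ≈ 2.449

Since LHS ≠ RHS, this pair disproves the claim, and no lexicographically smaller pair (m ≤ n, integers ≥ 2) does.

For instance (3, 9) is also a counterexample (LHS = 6, RHS = 3·√(3) ≈ 5.196), but it's lexicographically larger.

Answer: (m, n) = (2, 3)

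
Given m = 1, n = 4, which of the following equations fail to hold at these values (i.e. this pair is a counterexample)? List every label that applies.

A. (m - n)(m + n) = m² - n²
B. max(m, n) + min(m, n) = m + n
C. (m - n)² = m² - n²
Evaluating each claim at the given values:
A. LHS = -15, RHS = -15 → holds here (LHS = RHS)
B. LHS = 5, RHS = 5 → holds here (LHS = RHS)
C. LHS = 9, RHS = -15 → fails here (LHS ≠ RHS)

Answer: C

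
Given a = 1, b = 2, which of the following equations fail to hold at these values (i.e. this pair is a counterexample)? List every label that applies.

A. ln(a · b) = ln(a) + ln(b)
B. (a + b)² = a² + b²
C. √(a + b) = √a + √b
Evaluating each claim at the given values:
A. LHS = ln(2) ≈ 0.6931, RHS = ln(2) ≈ 0.6931 → holds here (LHS = RHS)
B. LHS = 9, RHS = 5 → fails here (LHS ≠ RHS)
C. LHS = √(3) ≈ 1.732, RHS = 1 + √(2) ≈ 2.414 → fails here (LHS ≠ RHS)

Answer: B, C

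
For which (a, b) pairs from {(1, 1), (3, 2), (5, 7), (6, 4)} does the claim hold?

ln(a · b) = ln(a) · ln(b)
(1, 1)

Testing each pair:
(1, 1): LHS = 0, RHS = 0 → holds
(3, 2): LHS = ln(6) ≈ 1.792, RHS = ln(2)·ln(3) ≈ 0.7615 → fails
(5, 7): LHS = ln(35) ≈ 3.555, RHS = ln(5)·ln(7) ≈ 3.132 → fails
(6, 4): LHS = ln(24) ≈ 3.178, RHS = ln(4)·ln(6) ≈ 2.484 → fails

1 of 4 pairs satisfies the claim.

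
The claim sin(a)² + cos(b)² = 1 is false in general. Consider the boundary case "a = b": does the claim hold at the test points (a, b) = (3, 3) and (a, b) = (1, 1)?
Yes, holds at both test points

At (3, 3): LHS = sin(3)² + cos(3)² = 1, RHS = 1 → equal
At (1, 1): LHS = cos(1)² + sin(1)² = 1, RHS = 1 → equal

So the claim does hold at both of these boundary points, even though it is not an identity.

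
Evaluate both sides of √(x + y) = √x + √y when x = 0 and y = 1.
LHS = √(0 + 1) = 1
RHS = √0 + √1 = 1

LHS = RHS: the two sides agree.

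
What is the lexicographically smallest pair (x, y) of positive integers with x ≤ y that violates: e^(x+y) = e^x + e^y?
(x, y) = (1, 1)

Substituting (1, 1) into the claim:
LHS = e^(1+1) = e^2 ≈ 7.389
RHS = e^1 + e^1 = 2·e ≈ 5.437

Since LHS ≠ RHS, this pair disproves the claim, and no lexicographically smaller pair (x ≤ y, positive integers) does.

For instance (6, 6) is also a counterexample (LHS = e^12 ≈ 162754.8, RHS = 2·e^6 ≈ 806.9), but it's lexicographically larger.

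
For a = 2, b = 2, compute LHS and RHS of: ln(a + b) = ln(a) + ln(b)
LHS = ln(2 + 2) = ln(4) ≈ 1.386
RHS = ln(2) + ln(2) = 2·ln(2) ≈ 1.386

LHS = RHS: the two sides agree.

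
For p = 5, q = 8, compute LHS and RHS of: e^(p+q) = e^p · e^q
LHS = e^(5+8) = e^13 ≈ 442413.4
RHS = e^5 · e^8 = e^13 ≈ 442413.4

LHS = RHS: the two sides agree.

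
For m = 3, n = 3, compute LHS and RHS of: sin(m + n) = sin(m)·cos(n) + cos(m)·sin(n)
LHS = sin(3 + 3) = sin(6) ≈ -0.2794
RHS = sin(3)·cos(3) + cos(3)·sin(3) = 2·sin(3)·cos(3) ≈ -0.2794

LHS = RHS: the two sides agree.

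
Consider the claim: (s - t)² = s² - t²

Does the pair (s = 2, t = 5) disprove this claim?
Yes

Substituting s = 2, t = 5:
LHS = (2 - 5)² = 9
RHS = 2² - 5² = -21

Since LHS ≠ RHS, this pair disproves the claim.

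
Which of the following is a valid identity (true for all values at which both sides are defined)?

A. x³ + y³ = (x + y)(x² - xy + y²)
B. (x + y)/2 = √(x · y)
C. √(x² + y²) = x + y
A

A: holds — e.g. at (2, 3), both sides equal 35.
B: fails at (1, 3) — LHS = 2, RHS = √(3) ≈ 1.732.
C: fails at (1, 5) — LHS = √(26) ≈ 5.099, RHS = 6.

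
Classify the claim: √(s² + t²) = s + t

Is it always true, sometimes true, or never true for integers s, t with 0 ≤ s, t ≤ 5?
It holds at (s, t) = (0, 2) (both sides equal 2), but fails at (s, t) = (1, 4) (LHS = √(17) ≈ 4.123, RHS = 5).

Answer: Sometimes true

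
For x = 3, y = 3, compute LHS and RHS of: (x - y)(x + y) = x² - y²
LHS = (3 - 3)(3 + 3) = 0
RHS = 3² - 3² = 0

LHS = RHS: the two sides agree.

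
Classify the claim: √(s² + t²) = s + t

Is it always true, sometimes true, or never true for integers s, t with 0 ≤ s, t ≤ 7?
It holds at (s, t) = (2, 0) (both sides equal 2), but fails at (s, t) = (6, 2) (LHS = 2·√(10) ≈ 6.325, RHS = 8).

Answer: Sometimes true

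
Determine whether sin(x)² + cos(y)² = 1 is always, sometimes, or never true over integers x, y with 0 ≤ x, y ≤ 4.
Sometimes true

It holds at (x, y) = (2, 2) (both sides equal 1), but fails at (x, y) = (1, 3) (LHS = sin(1)² + cos(3)² ≈ 1.688, RHS = 1).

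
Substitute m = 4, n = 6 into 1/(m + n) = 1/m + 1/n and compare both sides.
LHS = 1/(4 + 6) = 1/10
RHS = 1/4 + 1/6 = 5/12

LHS ≠ RHS, so the equation does not hold here.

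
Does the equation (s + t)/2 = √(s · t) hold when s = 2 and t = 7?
Fails

Substituting s = 2, t = 7:

LHS = (2 + 7)/2 = 9/2
RHS = √(2 · 7) = √(14) ≈ 3.742

LHS ≠ RHS, so the equation does not hold at this point.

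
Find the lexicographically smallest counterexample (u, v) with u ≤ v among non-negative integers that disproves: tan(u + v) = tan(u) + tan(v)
Substituting (1, 1) into the claim:
LHS = tan(1 + 1) = tan(2) ≈ -2.185
RHS = tan(1) + tan(1) = 2·tan(1) ≈ 3.115

Since LHS ≠ RHS, this pair disproves the claim, and no lexicographically smaller pair (u ≤ v, non-negative integers) does.

For instance (3, 6) is also a counterexample (LHS = tan(9) ≈ -0.4523, RHS = tan(6) + tan(3) ≈ -0.4336), but it's lexicographically larger.

Answer: (u, v) = (1, 1)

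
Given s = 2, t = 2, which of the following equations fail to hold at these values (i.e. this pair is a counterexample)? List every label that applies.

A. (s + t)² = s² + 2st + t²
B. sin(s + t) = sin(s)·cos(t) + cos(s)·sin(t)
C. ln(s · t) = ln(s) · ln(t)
Evaluating each claim at the given values:
A. LHS = 16, RHS = 16 → holds here (LHS = RHS)
B. LHS = sin(4) ≈ -0.7568, RHS = 2·sin(2)·cos(2) ≈ -0.7568 → holds here (LHS = RHS)
C. LHS = ln(4) ≈ 1.386, RHS = ln(2)² ≈ 0.4805 → fails here (LHS ≠ RHS)

Answer: C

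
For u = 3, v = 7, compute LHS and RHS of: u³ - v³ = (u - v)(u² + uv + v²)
LHS = 3³ - 7³ = -316
RHS = (3 - 7)(3² + 3·7 + 7²) = -316

LHS = RHS: the two sides agree.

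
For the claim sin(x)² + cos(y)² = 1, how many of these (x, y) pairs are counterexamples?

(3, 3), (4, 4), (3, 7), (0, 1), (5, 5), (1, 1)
2

Testing each pair:
(3, 3): LHS = sin(3)² + cos(3)² = 1, RHS = 1 → satisfies claim
(4, 4): LHS = cos(4)² + sin(4)² = 1, RHS = 1 → satisfies claim
(3, 7): LHS = sin(3)² + cos(7)² ≈ 0.5883, RHS = 1 → counterexample
(0, 1): LHS = cos(1)² ≈ 0.2919, RHS = 1 → counterexample
(5, 5): LHS = cos(5)² + sin(5)² = 1, RHS = 1 → satisfies claim
(1, 1): LHS = cos(1)² + sin(1)² = 1, RHS = 1 → satisfies claim

That makes 2 counterexamples.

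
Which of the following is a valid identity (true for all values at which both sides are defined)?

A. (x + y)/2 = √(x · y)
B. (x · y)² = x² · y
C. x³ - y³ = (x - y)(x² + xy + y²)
C

A: fails at (1, 5) — LHS = 3, RHS = √(5) ≈ 2.236.
B: fails at (5, 8) — LHS = 1600, RHS = 200.
C: holds — e.g. at (1, 4), both sides equal -63.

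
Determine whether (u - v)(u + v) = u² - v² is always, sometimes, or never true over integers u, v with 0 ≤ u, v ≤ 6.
Always true

The identity holds for every pair in the range. For instance at (u, v) = (0, 6): both sides equal -36.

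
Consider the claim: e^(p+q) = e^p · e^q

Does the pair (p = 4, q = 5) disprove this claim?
No

Substituting p = 4, q = 5:
LHS = e^(4+5) = e^9 ≈ 8103
RHS = e^4 · e^5 = e^9 ≈ 8103

The sides agree, so this pair does not disprove the claim.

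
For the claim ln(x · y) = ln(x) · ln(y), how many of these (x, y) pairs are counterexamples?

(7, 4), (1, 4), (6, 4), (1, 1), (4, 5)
4

Testing each pair:
(7, 4): LHS = ln(28) ≈ 3.332, RHS = ln(4)·ln(7) ≈ 2.698 → counterexample
(1, 4): LHS = ln(4) ≈ 1.386, RHS = 0 → counterexample
(6, 4): LHS = ln(24) ≈ 3.178, RHS = ln(4)·ln(6) ≈ 2.484 → counterexample
(1, 1): LHS = 0, RHS = 0 → satisfies claim
(4, 5): LHS = ln(20) ≈ 2.996, RHS = ln(4)·ln(5) ≈ 2.231 → counterexample

That makes 4 counterexamples.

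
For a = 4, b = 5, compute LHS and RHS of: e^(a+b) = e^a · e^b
LHS = e^(4+5) = e^9 ≈ 8103
RHS = e^4 · e^5 = e^9 ≈ 8103

LHS = RHS: the two sides agree.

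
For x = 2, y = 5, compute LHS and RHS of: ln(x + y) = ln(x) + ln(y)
LHS = ln(2 + 5) = ln(7) ≈ 1.946
RHS = ln(2) + ln(5) ≈ 2.303

LHS ≠ RHS (they differ by about 0.3567), so the equation does not hold here.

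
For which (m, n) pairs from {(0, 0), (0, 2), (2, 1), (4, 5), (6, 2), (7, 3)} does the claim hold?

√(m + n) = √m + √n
Testing each pair:
(0, 0): LHS = 0, RHS = 0 → holds
(0, 2): LHS = √(2) ≈ 1.414, RHS = √(2) ≈ 1.414 → holds
(2, 1): LHS = √(3) ≈ 1.732, RHS = 1 + √(2) ≈ 2.414 → fails
(4, 5): LHS = 3, RHS = 2 + √(5) ≈ 4.236 → fails
(6, 2): LHS = 2·√(2) ≈ 2.828, RHS = √(2) + √(6) ≈ 3.864 → fails
(7, 3): LHS = √(10) ≈ 3.162, RHS = √(3) + √(7) ≈ 4.378 → fails

2 of 6 pairs satisfy the claim.

Answer: (0, 0), (0, 2)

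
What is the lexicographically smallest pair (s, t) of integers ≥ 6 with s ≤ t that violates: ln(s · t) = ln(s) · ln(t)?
Substituting (6, 6) into the claim:
LHS = ln(6 · 6) = ln(36) ≈ 3.584
RHS = ln(6) · ln(6) = ln(6)² ≈ 3.21

Since LHS ≠ RHS, this pair disproves the claim, and no lexicographically smaller pair (s ≤ t, integers ≥ 6) does.

For instance (6, 12) is also a counterexample (LHS = ln(72) ≈ 4.277, RHS = ln(6)·ln(12) ≈ 4.452), but it's lexicographically larger.

Answer: (s, t) = (6, 6)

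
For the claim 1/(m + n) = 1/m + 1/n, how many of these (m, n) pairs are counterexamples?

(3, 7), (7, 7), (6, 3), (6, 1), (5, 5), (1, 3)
6

Testing each pair:
(3, 7): LHS = 1/10, RHS = 10/21 → counterexample
(7, 7): LHS = 1/14, RHS = 2/7 → counterexample
(6, 3): LHS = 1/9, RHS = 1/2 → counterexample
(6, 1): LHS = 1/7, RHS = 7/6 → counterexample
(5, 5): LHS = 1/10, RHS = 2/5 → counterexample
(1, 3): LHS = 1/4, RHS = 4/3 → counterexample

That makes 6 counterexamples.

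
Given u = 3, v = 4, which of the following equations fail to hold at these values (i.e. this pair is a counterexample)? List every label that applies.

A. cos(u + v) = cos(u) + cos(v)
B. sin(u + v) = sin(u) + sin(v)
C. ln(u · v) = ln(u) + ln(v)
Evaluating each claim at the given values:
A. LHS = cos(7) ≈ 0.7539, RHS = cos(3) + cos(4) ≈ -1.644 → fails here (LHS ≠ RHS)
B. LHS = sin(7) ≈ 0.657, RHS = sin(4) + sin(3) ≈ -0.6157 → fails here (LHS ≠ RHS)
C. LHS = ln(12) ≈ 2.485, RHS = ln(3) + ln(4) ≈ 2.485 → holds here (LHS = RHS)

Answer: A, B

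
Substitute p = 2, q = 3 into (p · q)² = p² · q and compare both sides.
LHS = (2 · 3)² = 36
RHS = 2² · 3 = 12

LHS ≠ RHS, so the equation does not hold here.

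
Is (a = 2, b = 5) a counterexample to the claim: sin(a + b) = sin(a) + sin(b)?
Substituting a = 2, b = 5:
LHS = sin(2 + 5) = sin(7) ≈ 0.657
RHS = sin(2) + sin(5) ≈ -0.04963

Since LHS ≠ RHS, this pair disproves the claim.

Answer: Yes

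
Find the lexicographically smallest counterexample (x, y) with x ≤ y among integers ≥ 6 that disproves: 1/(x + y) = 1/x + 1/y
(x, y) = (6, 6)

Substituting (6, 6) into the claim:
LHS = 1/(6 + 6) = 1/12
RHS = 1/6 + 1/6 = 1/3

Since LHS ≠ RHS, this pair disproves the claim, and no lexicographically smaller pair (x ≤ y, integers ≥ 6) does.

For instance (7, 8) is also a counterexample (LHS = 1/15, RHS = 15/56), but it's lexicographically larger.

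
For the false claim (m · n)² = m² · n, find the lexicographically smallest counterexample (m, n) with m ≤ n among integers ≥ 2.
Substituting (2, 2) into the claim:
LHS = (2 · 2)² = 16
RHS = 2² · 2 = 8

Since LHS ≠ RHS, this pair disproves the claim, and no lexicographically smaller pair (m ≤ n, integers ≥ 2) does.

For instance (2, 7) is also a counterexample (LHS = 196, RHS = 28), but it's lexicographically larger.

Answer: (m, n) = (2, 2)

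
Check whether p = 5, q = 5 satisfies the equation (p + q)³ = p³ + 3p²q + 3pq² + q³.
Holds

Substituting p = 5, q = 5:

LHS = (5 + 5)³ = 1000
RHS = 5³ + 3·5²·5 + 3·5·5² + 5³ = 1000

LHS = RHS, so the equation holds at this point.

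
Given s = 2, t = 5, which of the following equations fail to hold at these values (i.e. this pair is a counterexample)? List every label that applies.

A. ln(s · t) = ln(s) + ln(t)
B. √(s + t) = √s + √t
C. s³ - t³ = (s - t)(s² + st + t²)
Evaluating each claim at the given values:
A. LHS = ln(10) ≈ 2.303, RHS = ln(2) + ln(5) ≈ 2.303 → holds here (LHS = RHS)
B. LHS = √(7) ≈ 2.646, RHS = √(2) + √(5) ≈ 3.65 → fails here (LHS ≠ RHS)
C. LHS = -117, RHS = -117 → holds here (LHS = RHS)

Answer: B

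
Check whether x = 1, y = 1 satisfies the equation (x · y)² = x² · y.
Substituting x = 1, y = 1:

LHS = (1 · 1)² = 1
RHS = 1² · 1 = 1

LHS = RHS, so the equation holds at this point.

Answer: Holds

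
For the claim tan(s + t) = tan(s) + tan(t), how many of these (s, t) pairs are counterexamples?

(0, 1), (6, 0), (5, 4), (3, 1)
2

Testing each pair:
(0, 1): LHS = tan(1) ≈ 1.557, RHS = tan(1) ≈ 1.557 → satisfies claim
(6, 0): LHS = tan(6) ≈ -0.291, RHS = tan(6) ≈ -0.291 → satisfies claim
(5, 4): LHS = tan(9) ≈ -0.4523, RHS = tan(5) + tan(4) ≈ -2.223 → counterexample
(3, 1): LHS = tan(4) ≈ 1.158, RHS = tan(3) + tan(1) ≈ 1.415 → counterexample

That makes 2 counterexamples.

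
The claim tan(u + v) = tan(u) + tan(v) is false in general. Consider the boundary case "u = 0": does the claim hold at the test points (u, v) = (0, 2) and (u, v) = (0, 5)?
At (0, 2): LHS = tan(2) ≈ -2.185, RHS = tan(2) ≈ -2.185 → equal
At (0, 5): LHS = tan(5) ≈ -3.381, RHS = tan(5) ≈ -3.381 → equal

So the claim does hold at both of these boundary points, even though it is not an identity.

Answer: Yes, holds at both test points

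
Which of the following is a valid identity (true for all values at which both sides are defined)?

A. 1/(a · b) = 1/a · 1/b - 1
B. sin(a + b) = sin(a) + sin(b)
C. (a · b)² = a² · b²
A: fails at (1, 5) — LHS = 1/5, RHS = -4/5.
B: fails at (3, 7) — LHS = sin(10) ≈ -0.544, RHS = sin(3) + sin(7) ≈ 0.7981.
C: holds — e.g. at (2, 4), both sides equal 64.

Answer: C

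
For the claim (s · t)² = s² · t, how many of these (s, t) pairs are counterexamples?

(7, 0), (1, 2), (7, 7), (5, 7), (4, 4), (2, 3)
5

Testing each pair:
(7, 0): LHS = 0, RHS = 0 → satisfies claim
(1, 2): LHS = 4, RHS = 2 → counterexample
(7, 7): LHS = 2401, RHS = 343 → counterexample
(5, 7): LHS = 1225, RHS = 175 → counterexample
(4, 4): LHS = 256, RHS = 64 → counterexample
(2, 3): LHS = 36, RHS = 12 → counterexample

That makes 5 counterexamples.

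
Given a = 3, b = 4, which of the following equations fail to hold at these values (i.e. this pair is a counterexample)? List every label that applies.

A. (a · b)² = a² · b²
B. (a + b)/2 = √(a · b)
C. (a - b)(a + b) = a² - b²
B

Evaluating each claim at the given values:
A. LHS = 144, RHS = 144 → holds here (LHS = RHS)
B. LHS = 7/2, RHS = 2·√(3) ≈ 3.464 → fails here (LHS ≠ RHS)
C. LHS = -7, RHS = -7 → holds here (LHS = RHS)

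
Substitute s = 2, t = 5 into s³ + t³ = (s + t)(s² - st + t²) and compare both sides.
LHS = 2³ + 5³ = 133
RHS = (2 + 5)(2² - 2·5 + 5²) = 133

LHS = RHS: the two sides agree.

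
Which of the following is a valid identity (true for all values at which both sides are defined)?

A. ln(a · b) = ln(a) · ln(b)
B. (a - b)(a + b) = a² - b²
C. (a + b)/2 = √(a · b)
A: fails at (1, 3) — LHS = ln(3) ≈ 1.099, RHS = 0.
B: holds — e.g. at (2, 3), both sides equal -5.
C: fails at (5, 8) — LHS = 13/2, RHS = 2·√(10) ≈ 6.325.

Answer: B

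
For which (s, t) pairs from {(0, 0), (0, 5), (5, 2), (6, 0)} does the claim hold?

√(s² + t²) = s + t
Testing each pair:
(0, 0): LHS = 0, RHS = 0 → holds
(0, 5): LHS = 5, RHS = 5 → holds
(5, 2): LHS = √(29) ≈ 5.385, RHS = 7 → fails
(6, 0): LHS = 6, RHS = 6 → holds

3 of 4 pairs satisfy the claim.

Answer: (0, 0), (0, 5), (6, 0)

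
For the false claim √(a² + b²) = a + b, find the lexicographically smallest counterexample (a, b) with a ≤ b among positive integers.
Substituting (1, 1) into the claim:
LHS = √(1² + 1²) = √(2) ≈ 1.414
RHS = 1 + 1 = 2

Since LHS ≠ RHS, this pair disproves the claim, and no lexicographically smaller pair (a ≤ b, positive integers) does.

For instance (5, 7) is also a counterexample (LHS = √(74) ≈ 8.602, RHS = 12), but it's lexicographically larger.

Answer: (a, b) = (1, 1)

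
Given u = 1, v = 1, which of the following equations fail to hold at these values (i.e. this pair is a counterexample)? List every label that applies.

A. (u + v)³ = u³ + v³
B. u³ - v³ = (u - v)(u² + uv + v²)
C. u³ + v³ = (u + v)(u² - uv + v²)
A

Evaluating each claim at the given values:
A. LHS = 8, RHS = 2 → fails here (LHS ≠ RHS)
B. LHS = 0, RHS = 0 → holds here (LHS = RHS)
C. LHS = 2, RHS = 2 → holds here (LHS = RHS)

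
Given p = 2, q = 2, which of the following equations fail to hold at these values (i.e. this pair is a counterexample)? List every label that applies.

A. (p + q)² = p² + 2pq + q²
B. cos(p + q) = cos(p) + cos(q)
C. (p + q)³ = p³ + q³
B, C

Evaluating each claim at the given values:
A. LHS = 16, RHS = 16 → holds here (LHS = RHS)
B. LHS = cos(4) ≈ -0.6536, RHS = 2·cos(2) ≈ -0.8323 → fails here (LHS ≠ RHS)
C. LHS = 64, RHS = 16 → fails here (LHS ≠ RHS)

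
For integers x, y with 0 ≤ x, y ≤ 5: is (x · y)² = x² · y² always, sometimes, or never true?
Always true

The identity holds for every pair in the range. For instance at (x, y) = (2, 3): both sides equal 36.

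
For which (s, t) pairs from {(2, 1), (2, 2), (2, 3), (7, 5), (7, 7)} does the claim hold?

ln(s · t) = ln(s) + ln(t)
All pairs

Testing each pair:
(2, 1): LHS = ln(2) ≈ 0.6931, RHS = ln(2) ≈ 0.6931 → holds
(2, 2): LHS = ln(4) ≈ 1.386, RHS = 2·ln(2) ≈ 1.386 → holds
(2, 3): LHS = ln(6) ≈ 1.792, RHS = ln(2) + ln(3) ≈ 1.792 → holds
(7, 5): LHS = ln(35) ≈ 3.555, RHS = ln(5) + ln(7) ≈ 3.555 → holds
(7, 7): LHS = ln(49) ≈ 3.892, RHS = 2·ln(7) ≈ 3.892 → holds

Every pair satisfies the claim.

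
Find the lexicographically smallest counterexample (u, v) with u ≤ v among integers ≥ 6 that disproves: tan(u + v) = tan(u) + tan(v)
Substituting (6, 6) into the claim:
LHS = tan(6 + 6) = tan(12) ≈ -0.6359
RHS = tan(6) + tan(6) = 2·tan(6) ≈ -0.582

Since LHS ≠ RHS, this pair disproves the claim, and no lexicographically smaller pair (u ≤ v, integers ≥ 6) does.

For instance (8, 13) is also a counterexample (LHS = tan(21) ≈ -1.527, RHS = tan(8) + tan(13) ≈ -6.337), but it's lexicographically larger.

Answer: (u, v) = (6, 6)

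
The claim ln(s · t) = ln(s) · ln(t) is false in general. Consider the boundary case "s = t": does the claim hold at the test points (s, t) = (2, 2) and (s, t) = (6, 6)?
No, fails at both test points

At (2, 2): LHS = ln(4) ≈ 1.386 ≠ RHS = ln(2)² ≈ 0.4805
At (6, 6): LHS = ln(36) ≈ 3.584 ≠ RHS = ln(6)² ≈ 3.21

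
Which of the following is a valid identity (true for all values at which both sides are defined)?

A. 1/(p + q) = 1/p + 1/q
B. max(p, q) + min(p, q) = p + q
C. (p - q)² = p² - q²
B

A: fails at (3, 7) — LHS = 1/10, RHS = 10/21.
B: holds — e.g. at (2, 2), both sides equal 4.
C: fails at (3, 4) — LHS = 1, RHS = -7.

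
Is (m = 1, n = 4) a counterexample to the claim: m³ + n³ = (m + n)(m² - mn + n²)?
Substituting m = 1, n = 4:
LHS = 1³ + 4³ = 65
RHS = (1 + 4)(1² - 1·4 + 4²) = 65

The sides agree, so this pair does not disprove the claim.

Answer: No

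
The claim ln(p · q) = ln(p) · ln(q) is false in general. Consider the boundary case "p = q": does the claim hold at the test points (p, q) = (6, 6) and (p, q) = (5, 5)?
No, fails at both test points

At (6, 6): LHS = ln(36) ≈ 3.584 ≠ RHS = ln(6)² ≈ 3.21
At (5, 5): LHS = ln(25) ≈ 3.219 ≠ RHS = ln(5)² ≈ 2.59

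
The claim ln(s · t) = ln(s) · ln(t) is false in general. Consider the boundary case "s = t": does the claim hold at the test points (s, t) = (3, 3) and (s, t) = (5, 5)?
At (3, 3): LHS = ln(9) ≈ 2.197 ≠ RHS = ln(3)² ≈ 1.207
At (5, 5): LHS = ln(25) ≈ 3.219 ≠ RHS = ln(5)² ≈ 2.59

Answer: No, fails at both test points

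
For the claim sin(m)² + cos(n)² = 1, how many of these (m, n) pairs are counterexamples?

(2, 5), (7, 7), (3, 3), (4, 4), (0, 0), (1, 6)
2

Testing each pair:
(2, 5): LHS = cos(5)² + sin(2)² ≈ 0.9073, RHS = 1 → counterexample
(7, 7): LHS = sin(7)² + cos(7)² = 1, RHS = 1 → satisfies claim
(3, 3): LHS = sin(3)² + cos(3)² = 1, RHS = 1 → satisfies claim
(4, 4): LHS = cos(4)² + sin(4)² = 1, RHS = 1 → satisfies claim
(0, 0): LHS = 1, RHS = 1 → satisfies claim
(1, 6): LHS = sin(1)² + cos(6)² ≈ 1.63, RHS = 1 → counterexample

That makes 2 counterexamples.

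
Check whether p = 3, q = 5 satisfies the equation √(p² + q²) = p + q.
Substituting p = 3, q = 5:

LHS = √(3² + 5²) = √(34) ≈ 5.831
RHS = 3 + 5 = 8

LHS ≠ RHS, so the equation does not hold at this point.

Answer: Fails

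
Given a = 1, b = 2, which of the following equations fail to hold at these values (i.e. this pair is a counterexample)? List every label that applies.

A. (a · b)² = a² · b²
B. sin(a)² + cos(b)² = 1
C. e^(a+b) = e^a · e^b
Evaluating each claim at the given values:
A. LHS = 4, RHS = 4 → holds here (LHS = RHS)
B. LHS = cos(2)² + sin(1)² ≈ 0.8813, RHS = 1 → fails here (LHS ≠ RHS)
C. LHS = e^3 ≈ 20.09, RHS = e^3 ≈ 20.09 → holds here (LHS = RHS)

Answer: B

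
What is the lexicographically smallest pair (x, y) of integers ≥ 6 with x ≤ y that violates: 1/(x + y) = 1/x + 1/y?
Substituting (6, 6) into the claim:
LHS = 1/(6 + 6) = 1/12
RHS = 1/6 + 1/6 = 1/3

Since LHS ≠ RHS, this pair disproves the claim, and no lexicographically smaller pair (x ≤ y, integers ≥ 6) does.

For instance (6, 11) is also a counterexample (LHS = 1/17, RHS = 17/66), but it's lexicographically larger.

Answer: (x, y) = (6, 6)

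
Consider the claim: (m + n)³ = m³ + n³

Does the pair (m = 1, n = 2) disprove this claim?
Yes

Substituting m = 1, n = 2:
LHS = (1 + 2)³ = 27
RHS = 1³ + 2³ = 9

Since LHS ≠ RHS, this pair disproves the claim.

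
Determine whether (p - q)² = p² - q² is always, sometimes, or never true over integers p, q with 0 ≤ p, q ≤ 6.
It holds at (p, q) = (6, 0) (both sides equal 36), but fails at (p, q) = (4, 1) (LHS = 9, RHS = 15).

Answer: Sometimes true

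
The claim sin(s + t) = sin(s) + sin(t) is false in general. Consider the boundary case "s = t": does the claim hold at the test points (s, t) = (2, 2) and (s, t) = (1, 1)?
No, fails at both test points

At (2, 2): LHS = sin(4) ≈ -0.7568 ≠ RHS = 2·sin(2) ≈ 1.819
At (1, 1): LHS = sin(2) ≈ 0.9093 ≠ RHS = 2·sin(1) ≈ 1.683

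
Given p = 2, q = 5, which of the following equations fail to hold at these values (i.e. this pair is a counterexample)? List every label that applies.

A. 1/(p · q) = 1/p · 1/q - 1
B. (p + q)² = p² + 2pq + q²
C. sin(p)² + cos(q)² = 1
A, C

Evaluating each claim at the given values:
A. LHS = 1/10, RHS = -9/10 → fails here (LHS ≠ RHS)
B. LHS = 49, RHS = 49 → holds here (LHS = RHS)
C. LHS = cos(5)² + sin(2)² ≈ 0.9073, RHS = 1 → fails here (LHS ≠ RHS)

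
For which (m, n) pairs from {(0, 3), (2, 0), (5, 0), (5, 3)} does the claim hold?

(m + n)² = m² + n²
Testing each pair:
(0, 3): LHS = 9, RHS = 9 → holds
(2, 0): LHS = 4, RHS = 4 → holds
(5, 0): LHS = 25, RHS = 25 → holds
(5, 3): LHS = 64, RHS = 34 → fails

3 of 4 pairs satisfy the claim.

Answer: (0, 3), (2, 0), (5, 0)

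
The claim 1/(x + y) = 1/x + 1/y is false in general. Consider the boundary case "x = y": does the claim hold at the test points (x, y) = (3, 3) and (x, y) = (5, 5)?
No, fails at both test points

At (3, 3): LHS = 1/6 ≠ RHS = 2/3
At (5, 5): LHS = 1/10 ≠ RHS = 2/5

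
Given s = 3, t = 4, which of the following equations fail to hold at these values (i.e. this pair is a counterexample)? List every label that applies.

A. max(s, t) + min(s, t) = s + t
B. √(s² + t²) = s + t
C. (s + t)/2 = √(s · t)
Evaluating each claim at the given values:
A. LHS = 7, RHS = 7 → holds here (LHS = RHS)
B. LHS = 5, RHS = 7 → fails here (LHS ≠ RHS)
C. LHS = 7/2, RHS = 2·√(3) ≈ 3.464 → fails here (LHS ≠ RHS)

Answer: B, C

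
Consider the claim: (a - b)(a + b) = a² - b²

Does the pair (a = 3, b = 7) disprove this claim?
No

Substituting a = 3, b = 7:
LHS = (3 - 7)(3 + 7) = -40
RHS = 3² - 7² = -40

The sides agree, so this pair does not disprove the claim.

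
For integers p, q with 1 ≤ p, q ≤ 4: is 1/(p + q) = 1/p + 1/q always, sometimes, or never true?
The claim fails for every pair in the range. For instance at (p, q) = (3, 1): LHS = 1/4, RHS = 4/3.

Answer: Never true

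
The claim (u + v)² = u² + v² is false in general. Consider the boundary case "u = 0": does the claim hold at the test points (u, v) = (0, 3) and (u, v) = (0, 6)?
Yes, holds at both test points

At (0, 3): LHS = 9, RHS = 9 → equal
At (0, 6): LHS = 36, RHS = 36 → equal

So the claim does hold at both of these boundary points, even though it is not an identity.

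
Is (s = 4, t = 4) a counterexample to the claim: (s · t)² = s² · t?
Yes

Substituting s = 4, t = 4:
LHS = (4 · 4)² = 256
RHS = 4² · 4 = 64

Since LHS ≠ RHS, this pair disproves the claim.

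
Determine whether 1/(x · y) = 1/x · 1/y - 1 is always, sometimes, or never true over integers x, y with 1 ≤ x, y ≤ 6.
Never true

The claim fails for every pair in the range. For instance at (x, y) = (1, 3): LHS = 1/3, RHS = -2/3.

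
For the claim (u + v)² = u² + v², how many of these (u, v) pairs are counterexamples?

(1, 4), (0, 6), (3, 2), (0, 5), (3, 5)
Testing each pair:
(1, 4): LHS = 25, RHS = 17 → counterexample
(0, 6): LHS = 36, RHS = 36 → satisfies claim
(3, 2): LHS = 25, RHS = 13 → counterexample
(0, 5): LHS = 25, RHS = 25 → satisfies claim
(3, 5): LHS = 64, RHS = 34 → counterexample

That makes 3 counterexamples.

Answer: 3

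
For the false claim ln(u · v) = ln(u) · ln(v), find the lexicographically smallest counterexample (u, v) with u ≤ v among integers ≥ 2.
Substituting (2, 2) into the claim:
LHS = ln(2 · 2) = ln(4) ≈ 1.386
RHS = ln(2) · ln(2) = ln(2)² ≈ 0.4805

Since LHS ≠ RHS, this pair disproves the claim, and no lexicographically smaller pair (u ≤ v, integers ≥ 2) does.

For instance (5, 7) is also a counterexample (LHS = ln(35) ≈ 3.555, RHS = ln(5)·ln(7) ≈ 3.132), but it's lexicographically larger.

Answer: (u, v) = (2, 2)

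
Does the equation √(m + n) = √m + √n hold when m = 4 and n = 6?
Fails

Substituting m = 4, n = 6:

LHS = √(4 + 6) = √(10) ≈ 3.162
RHS = √4 + √6 = 2 + √(6) ≈ 4.449

LHS ≠ RHS, so the equation does not hold at this point.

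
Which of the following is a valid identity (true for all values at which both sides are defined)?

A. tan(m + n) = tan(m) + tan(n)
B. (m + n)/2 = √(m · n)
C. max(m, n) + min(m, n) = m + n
A: fails at (2, 5) — LHS = tan(7) ≈ 0.8714, RHS = tan(5) + tan(2) ≈ -5.566.
B: fails at (4, 5) — LHS = 9/2, RHS = 2·√(5) ≈ 4.472.
C: holds — e.g. at (2, 4), both sides equal 6.

Answer: C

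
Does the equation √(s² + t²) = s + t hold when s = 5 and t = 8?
Fails

Substituting s = 5, t = 8:

LHS = √(5² + 8²) = √(89) ≈ 9.434
RHS = 5 + 8 = 13

LHS ≠ RHS, so the equation does not hold at this point.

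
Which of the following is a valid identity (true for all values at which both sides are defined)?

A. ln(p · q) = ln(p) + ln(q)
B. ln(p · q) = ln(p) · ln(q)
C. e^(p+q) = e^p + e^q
A

A: holds — e.g. at (3, 5), both sides equal ln(15) ≈ 2.708.
B: fails at (2, 2) — LHS = ln(4) ≈ 1.386, RHS = ln(2)² ≈ 0.4805.
C: fails at (4, 4) — LHS = e^8 ≈ 2981, RHS = 2·e^4 ≈ 109.2.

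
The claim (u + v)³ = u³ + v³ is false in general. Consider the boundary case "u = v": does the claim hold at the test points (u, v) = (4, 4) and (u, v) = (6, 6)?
No, fails at both test points

At (4, 4): LHS = 512 ≠ RHS = 128
At (6, 6): LHS = 1728 ≠ RHS = 432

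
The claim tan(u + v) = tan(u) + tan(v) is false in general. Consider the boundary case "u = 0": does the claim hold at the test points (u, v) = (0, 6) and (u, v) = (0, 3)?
Yes, holds at both test points

At (0, 6): LHS = tan(6) ≈ -0.291, RHS = tan(6) ≈ -0.291 → equal
At (0, 3): LHS = tan(3) ≈ -0.1425, RHS = tan(3) ≈ -0.1425 → equal

So the claim does hold at both of these boundary points, even though it is not an identity.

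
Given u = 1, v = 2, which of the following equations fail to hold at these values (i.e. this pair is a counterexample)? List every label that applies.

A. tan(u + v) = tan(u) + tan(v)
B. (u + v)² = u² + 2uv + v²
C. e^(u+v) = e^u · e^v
A

Evaluating each claim at the given values:
A. LHS = tan(3) ≈ -0.1425, RHS = tan(2) + tan(1) ≈ -0.6276 → fails here (LHS ≠ RHS)
B. LHS = 9, RHS = 9 → holds here (LHS = RHS)
C. LHS = e^3 ≈ 20.09, RHS = e^3 ≈ 20.09 → holds here (LHS = RHS)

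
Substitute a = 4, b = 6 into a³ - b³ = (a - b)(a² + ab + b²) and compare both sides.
LHS = 4³ - 6³ = -152
RHS = (4 - 6)(4² + 4·6 + 6²) = -152

LHS = RHS: the two sides agree.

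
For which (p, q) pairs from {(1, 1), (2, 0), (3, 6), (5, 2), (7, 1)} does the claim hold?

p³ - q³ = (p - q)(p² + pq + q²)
Testing each pair:
(1, 1): LHS = 0, RHS = 0 → holds
(2, 0): LHS = 8, RHS = 8 → holds
(3, 6): LHS = -189, RHS = -189 → holds
(5, 2): LHS = 117, RHS = 117 → holds
(7, 1): LHS = 342, RHS = 342 → holds

Every pair satisfies the claim.

Answer: All pairs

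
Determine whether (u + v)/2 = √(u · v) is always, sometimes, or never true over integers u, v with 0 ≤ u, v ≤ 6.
It holds at (u, v) = (4, 4) (both sides equal 4), but fails at (u, v) = (4, 1) (LHS = 5/2, RHS = 2).

Answer: Sometimes true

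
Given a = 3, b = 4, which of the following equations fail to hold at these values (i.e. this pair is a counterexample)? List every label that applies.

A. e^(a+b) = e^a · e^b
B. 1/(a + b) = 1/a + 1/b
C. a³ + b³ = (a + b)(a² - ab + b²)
Evaluating each claim at the given values:
A. LHS = e^7 ≈ 1097, RHS = e^7 ≈ 1097 → holds here (LHS = RHS)
B. LHS = 1/7, RHS = 7/12 → fails here (LHS ≠ RHS)
C. LHS = 91, RHS = 91 → holds here (LHS = RHS)

Answer: B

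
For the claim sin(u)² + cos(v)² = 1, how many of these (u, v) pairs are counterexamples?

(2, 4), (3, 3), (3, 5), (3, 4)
Testing each pair:
(2, 4): LHS = cos(4)² + sin(2)² ≈ 1.254, RHS = 1 → counterexample
(3, 3): LHS = sin(3)² + cos(3)² = 1, RHS = 1 → satisfies claim
(3, 5): LHS = sin(3)² + cos(5)² ≈ 0.1004, RHS = 1 → counterexample
(3, 4): LHS = sin(3)² + cos(4)² ≈ 0.4472, RHS = 1 → counterexample

That makes 3 counterexamples.

Answer: 3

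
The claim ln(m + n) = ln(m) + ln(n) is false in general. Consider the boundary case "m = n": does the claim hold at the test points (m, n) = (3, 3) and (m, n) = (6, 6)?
No, fails at both test points

At (3, 3): LHS = ln(6) ≈ 1.792 ≠ RHS = 2·ln(3) ≈ 2.197
At (6, 6): LHS = ln(12) ≈ 2.485 ≠ RHS = 2·ln(6) ≈ 3.584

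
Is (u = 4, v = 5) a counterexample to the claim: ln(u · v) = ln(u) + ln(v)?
No

Substituting u = 4, v = 5:
LHS = ln(4 · 5) = ln(20) ≈ 2.996
RHS = ln(4) + ln(5) ≈ 2.996

The sides agree, so this pair does not disprove the claim.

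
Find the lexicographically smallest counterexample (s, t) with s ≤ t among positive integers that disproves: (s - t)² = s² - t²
Substituting (1, 2) into the claim:
LHS = (1 - 2)² = 1
RHS = 1² - 2² = -3

Since LHS ≠ RHS, this pair disproves the claim, and no lexicographically smaller pair (s ≤ t, positive integers) does.

For instance (3, 7) is also a counterexample (LHS = 16, RHS = -40), but it's lexicographically larger.

Answer: (s, t) = (1, 2)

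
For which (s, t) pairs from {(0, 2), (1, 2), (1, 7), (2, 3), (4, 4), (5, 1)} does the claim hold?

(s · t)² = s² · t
(0, 2), (5, 1)

Testing each pair:
(0, 2): LHS = 0, RHS = 0 → holds
(1, 2): LHS = 4, RHS = 2 → fails
(1, 7): LHS = 49, RHS = 7 → fails
(2, 3): LHS = 36, RHS = 12 → fails
(4, 4): LHS = 256, RHS = 64 → fails
(5, 1): LHS = 25, RHS = 25 → holds

2 of 6 pairs satisfy the claim.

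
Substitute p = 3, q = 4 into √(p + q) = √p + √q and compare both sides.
LHS = √(3 + 4) = √(7) ≈ 2.646
RHS = √3 + √4 = √(3) + 2 ≈ 3.732

LHS ≠ RHS (they differ by about 1.086), so the equation does not hold here.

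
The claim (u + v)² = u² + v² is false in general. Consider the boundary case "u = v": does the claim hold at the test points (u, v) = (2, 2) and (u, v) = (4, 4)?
At (2, 2): LHS = 16 ≠ RHS = 8
At (4, 4): LHS = 64 ≠ RHS = 32

Answer: No, fails at both test points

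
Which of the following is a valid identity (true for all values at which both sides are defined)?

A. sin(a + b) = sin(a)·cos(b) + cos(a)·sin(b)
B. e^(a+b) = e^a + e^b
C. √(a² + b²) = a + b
A

A: holds — e.g. at (2, 3), both sides equal sin(5) ≈ -0.9589.
B: fails at (1, 1) — LHS = e^2 ≈ 7.389, RHS = 2·e ≈ 5.437.
C: fails at (5, 5) — LHS = 5·√(2) ≈ 7.071, RHS = 10.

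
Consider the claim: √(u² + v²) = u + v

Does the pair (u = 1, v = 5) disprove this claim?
Yes

Substituting u = 1, v = 5:
LHS = √(1² + 5²) = √(26) ≈ 5.099
RHS = 1 + 5 = 6

Since LHS ≠ RHS, this pair disproves the claim.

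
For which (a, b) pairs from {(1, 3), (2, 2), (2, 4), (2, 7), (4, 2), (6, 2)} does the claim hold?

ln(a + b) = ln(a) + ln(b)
(2, 2)

Testing each pair:
(1, 3): LHS = ln(4) ≈ 1.386, RHS = ln(3) ≈ 1.099 → fails
(2, 2): LHS = ln(4) ≈ 1.386, RHS = 2·ln(2) ≈ 1.386 → holds
(2, 4): LHS = ln(6) ≈ 1.792, RHS = ln(2) + ln(4) ≈ 2.079 → fails
(2, 7): LHS = ln(9) ≈ 2.197, RHS = ln(2) + ln(7) ≈ 2.639 → fails
(4, 2): LHS = ln(6) ≈ 1.792, RHS = ln(2) + ln(4) ≈ 2.079 → fails
(6, 2): LHS = ln(8) ≈ 2.079, RHS = ln(2) + ln(6) ≈ 2.485 → fails

1 of 6 pairs satisfies the claim.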